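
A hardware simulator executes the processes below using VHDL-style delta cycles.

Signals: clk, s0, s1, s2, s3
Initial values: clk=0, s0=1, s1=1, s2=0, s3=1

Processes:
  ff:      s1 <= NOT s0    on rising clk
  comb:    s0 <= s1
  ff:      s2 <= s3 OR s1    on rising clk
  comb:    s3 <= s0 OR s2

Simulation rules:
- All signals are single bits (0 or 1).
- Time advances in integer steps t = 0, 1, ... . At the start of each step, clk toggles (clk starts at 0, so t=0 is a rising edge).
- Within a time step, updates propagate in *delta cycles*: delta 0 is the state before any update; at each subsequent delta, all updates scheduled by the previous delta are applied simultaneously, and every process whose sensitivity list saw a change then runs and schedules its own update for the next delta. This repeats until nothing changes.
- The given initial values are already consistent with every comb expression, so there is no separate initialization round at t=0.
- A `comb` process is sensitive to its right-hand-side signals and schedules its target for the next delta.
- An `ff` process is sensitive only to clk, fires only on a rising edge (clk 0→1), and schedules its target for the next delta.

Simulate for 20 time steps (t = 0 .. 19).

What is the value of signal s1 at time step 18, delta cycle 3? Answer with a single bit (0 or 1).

[bits: s2,s1,s3,clk,s0]
t=0: Δ0=01101 Δ1=01111 Δ2=10111 Δ3=10110 | 3Δ
t=1: Δ0=10110 Δ1=10100 | 1Δ
t=2: Δ0=10100 Δ1=10110 Δ2=11110 Δ3=11111 | 3Δ
t=3: Δ0=11111 Δ1=11101 | 1Δ
t=4: Δ0=11101 Δ1=11111 Δ2=10111 Δ3=10110 | 3Δ
t=5: Δ0=10110 Δ1=10100 | 1Δ
t=6: Δ0=10100 Δ1=10110 Δ2=11110 Δ3=11111 | 3Δ
t=7: Δ0=11111 Δ1=11101 | 1Δ
t=8: Δ0=11101 Δ1=11111 Δ2=10111 Δ3=10110 | 3Δ
t=9: Δ0=10110 Δ1=10100 | 1Δ
t=10: Δ0=10100 Δ1=10110 Δ2=11110 Δ3=11111 | 3Δ
t=11: Δ0=11111 Δ1=11101 | 1Δ
t=12: Δ0=11101 Δ1=11111 Δ2=10111 Δ3=10110 | 3Δ
t=13: Δ0=10110 Δ1=10100 | 1Δ
t=14: Δ0=10100 Δ1=10110 Δ2=11110 Δ3=11111 | 3Δ
t=15: Δ0=11111 Δ1=11101 | 1Δ
t=16: Δ0=11101 Δ1=11111 Δ2=10111 Δ3=10110 | 3Δ
t=17: Δ0=10110 Δ1=10100 | 1Δ
t=18: Δ0=10100 Δ1=10110 Δ2=11110 Δ3=11111 | 3Δ
t=19: Δ0=11111 Δ1=11101 | 1Δ

1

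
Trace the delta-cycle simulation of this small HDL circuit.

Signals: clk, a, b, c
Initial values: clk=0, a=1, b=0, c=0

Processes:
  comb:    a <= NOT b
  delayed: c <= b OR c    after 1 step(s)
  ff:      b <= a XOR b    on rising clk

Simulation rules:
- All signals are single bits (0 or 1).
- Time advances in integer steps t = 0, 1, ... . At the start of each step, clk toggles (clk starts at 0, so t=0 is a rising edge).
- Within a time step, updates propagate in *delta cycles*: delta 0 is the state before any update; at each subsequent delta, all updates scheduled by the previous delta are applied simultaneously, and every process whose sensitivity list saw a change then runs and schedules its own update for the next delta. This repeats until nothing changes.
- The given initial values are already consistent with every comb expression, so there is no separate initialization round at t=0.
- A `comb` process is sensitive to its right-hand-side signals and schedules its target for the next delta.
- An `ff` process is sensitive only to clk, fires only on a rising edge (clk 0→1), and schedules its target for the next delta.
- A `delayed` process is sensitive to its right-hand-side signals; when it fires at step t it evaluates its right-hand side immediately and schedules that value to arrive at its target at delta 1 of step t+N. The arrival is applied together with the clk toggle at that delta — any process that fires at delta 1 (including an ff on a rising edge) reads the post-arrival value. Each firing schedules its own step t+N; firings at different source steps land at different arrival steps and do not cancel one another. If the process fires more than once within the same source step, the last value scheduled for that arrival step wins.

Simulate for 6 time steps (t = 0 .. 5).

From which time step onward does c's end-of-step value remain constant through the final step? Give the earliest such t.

[bits: c,b,clk,a]
t=0: Δ0=0001 Δ1=0011 Δ2=0111 Δ3=0110 | 3Δ
t=1: Δ0=0110 Δ1=1100 | 1Δ
t=2: Δ0=1100 Δ1=1110 | 1Δ
t=3: Δ0=1110 Δ1=1100 | 1Δ
t=4: Δ0=1100 Δ1=1110 | 1Δ
t=5: Δ0=1110 Δ1=1100 | 1Δ

1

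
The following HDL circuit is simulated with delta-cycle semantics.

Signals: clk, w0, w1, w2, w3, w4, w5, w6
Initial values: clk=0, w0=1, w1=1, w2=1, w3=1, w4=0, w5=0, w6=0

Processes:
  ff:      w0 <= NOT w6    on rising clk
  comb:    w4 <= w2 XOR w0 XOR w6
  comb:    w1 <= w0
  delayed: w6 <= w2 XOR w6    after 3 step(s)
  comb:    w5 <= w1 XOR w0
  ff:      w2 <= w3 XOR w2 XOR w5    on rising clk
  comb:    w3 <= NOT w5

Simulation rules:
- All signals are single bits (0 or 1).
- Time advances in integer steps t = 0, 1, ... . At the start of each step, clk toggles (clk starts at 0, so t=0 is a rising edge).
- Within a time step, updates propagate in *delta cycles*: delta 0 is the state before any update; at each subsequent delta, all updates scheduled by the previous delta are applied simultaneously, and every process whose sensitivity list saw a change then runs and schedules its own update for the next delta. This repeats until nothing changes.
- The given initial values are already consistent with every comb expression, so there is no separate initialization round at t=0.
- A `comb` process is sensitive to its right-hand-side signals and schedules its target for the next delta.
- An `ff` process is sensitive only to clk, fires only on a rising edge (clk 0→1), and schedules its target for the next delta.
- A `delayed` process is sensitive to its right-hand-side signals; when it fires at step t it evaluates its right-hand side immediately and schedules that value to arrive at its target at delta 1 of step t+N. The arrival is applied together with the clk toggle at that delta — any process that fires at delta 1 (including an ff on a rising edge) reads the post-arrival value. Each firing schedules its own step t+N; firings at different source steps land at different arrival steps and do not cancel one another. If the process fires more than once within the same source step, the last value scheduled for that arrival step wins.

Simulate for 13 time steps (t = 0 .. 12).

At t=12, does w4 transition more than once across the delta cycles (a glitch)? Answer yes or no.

no

t0.Δ0 w5=0 w1=1 w6=0 w3=1 w2=1 w4=0 w0=1 clk=0
t0.Δ1 w5=0 w1=1 w6=0 w3=1 w2=1 w4=0 w0=1 clk=1
t0.Δ2 w5=0 w1=1 w6=0 w3=1 w2=0 w4=0 w0=1 clk=1
t0.Δ3 w5=0 w1=1 w6=0 w3=1 w2=0 w4=1 w0=1 clk=1
t1.Δ0 w5=0 w1=1 w6=0 w3=1 w2=0 w4=1 w0=1 clk=1
t1.Δ1 w5=0 w1=1 w6=0 w3=1 w2=0 w4=1 w0=1 clk=0
t2.Δ0 w5=0 w1=1 w6=0 w3=1 w2=0 w4=1 w0=1 clk=0
t2.Δ1 w5=0 w1=1 w6=0 w3=1 w2=0 w4=1 w0=1 clk=1
t2.Δ2 w5=0 w1=1 w6=0 w3=1 w2=1 w4=1 w0=1 clk=1
t2.Δ3 w5=0 w1=1 w6=0 w3=1 w2=1 w4=0 w0=1 clk=1
t3.Δ0 w5=0 w1=1 w6=0 w3=1 w2=1 w4=0 w0=1 clk=1
t3.Δ1 w5=0 w1=1 w6=0 w3=1 w2=1 w4=0 w0=1 clk=0
t4.Δ0 w5=0 w1=1 w6=0 w3=1 w2=1 w4=0 w0=1 clk=0
t4.Δ1 w5=0 w1=1 w6=0 w3=1 w2=1 w4=0 w0=1 clk=1
t4.Δ2 w5=0 w1=1 w6=0 w3=1 w2=0 w4=0 w0=1 clk=1
t4.Δ3 w5=0 w1=1 w6=0 w3=1 w2=0 w4=1 w0=1 clk=1
t5.Δ0 w5=0 w1=1 w6=0 w3=1 w2=0 w4=1 w0=1 clk=1
t5.Δ1 w5=0 w1=1 w6=1 w3=1 w2=0 w4=1 w0=1 clk=0
t5.Δ2 w5=0 w1=1 w6=1 w3=1 w2=0 w4=0 w0=1 clk=0
t6.Δ0 w5=0 w1=1 w6=1 w3=1 w2=0 w4=0 w0=1 clk=0
t6.Δ1 w5=0 w1=1 w6=1 w3=1 w2=0 w4=0 w0=1 clk=1
t6.Δ2 w5=0 w1=1 w6=1 w3=1 w2=1 w4=0 w0=0 clk=1
t6.Δ3 w5=1 w1=0 w6=1 w3=1 w2=1 w4=0 w0=0 clk=1
t6.Δ4 w5=0 w1=0 w6=1 w3=0 w2=1 w4=0 w0=0 clk=1
t6.Δ5 w5=0 w1=0 w6=1 w3=1 w2=1 w4=0 w0=0 clk=1
t7.Δ0 w5=0 w1=0 w6=1 w3=1 w2=1 w4=0 w0=0 clk=1
t7.Δ1 w5=0 w1=0 w6=0 w3=1 w2=1 w4=0 w0=0 clk=0
t7.Δ2 w5=0 w1=0 w6=0 w3=1 w2=1 w4=1 w0=0 clk=0
t8.Δ0 w5=0 w1=0 w6=0 w3=1 w2=1 w4=1 w0=0 clk=0
t8.Δ1 w5=0 w1=0 w6=1 w3=1 w2=1 w4=1 w0=0 clk=1
t8.Δ2 w5=0 w1=0 w6=1 w3=1 w2=0 w4=0 w0=0 clk=1
t8.Δ3 w5=0 w1=0 w6=1 w3=1 w2=0 w4=1 w0=0 clk=1
t9.Δ0 w5=0 w1=0 w6=1 w3=1 w2=0 w4=1 w0=0 clk=1
t9.Δ1 w5=0 w1=0 w6=0 w3=1 w2=0 w4=1 w0=0 clk=0
t9.Δ2 w5=0 w1=0 w6=0 w3=1 w2=0 w4=0 w0=0 clk=0
t10.Δ0 w5=0 w1=0 w6=0 w3=1 w2=0 w4=0 w0=0 clk=0
t10.Δ1 w5=0 w1=0 w6=1 w3=1 w2=0 w4=0 w0=0 clk=1
t10.Δ2 w5=0 w1=0 w6=1 w3=1 w2=1 w4=1 w0=0 clk=1
t10.Δ3 w5=0 w1=0 w6=1 w3=1 w2=1 w4=0 w0=0 clk=1
t11.Δ0 w5=0 w1=0 w6=1 w3=1 w2=1 w4=0 w0=0 clk=1
t11.Δ1 w5=0 w1=0 w6=1 w3=1 w2=1 w4=0 w0=0 clk=0
t12.Δ0 w5=0 w1=0 w6=1 w3=1 w2=1 w4=0 w0=0 clk=0
t12.Δ1 w5=0 w1=0 w6=0 w3=1 w2=1 w4=0 w0=0 clk=1
t12.Δ2 w5=0 w1=0 w6=0 w3=1 w2=0 w4=1 w0=1 clk=1
t12.Δ3 w5=1 w1=1 w6=0 w3=1 w2=0 w4=1 w0=1 clk=1
t12.Δ4 w5=0 w1=1 w6=0 w3=0 w2=0 w4=1 w0=1 clk=1
t12.Δ5 w5=0 w1=1 w6=0 w3=1 w2=0 w4=1 w0=1 clk=1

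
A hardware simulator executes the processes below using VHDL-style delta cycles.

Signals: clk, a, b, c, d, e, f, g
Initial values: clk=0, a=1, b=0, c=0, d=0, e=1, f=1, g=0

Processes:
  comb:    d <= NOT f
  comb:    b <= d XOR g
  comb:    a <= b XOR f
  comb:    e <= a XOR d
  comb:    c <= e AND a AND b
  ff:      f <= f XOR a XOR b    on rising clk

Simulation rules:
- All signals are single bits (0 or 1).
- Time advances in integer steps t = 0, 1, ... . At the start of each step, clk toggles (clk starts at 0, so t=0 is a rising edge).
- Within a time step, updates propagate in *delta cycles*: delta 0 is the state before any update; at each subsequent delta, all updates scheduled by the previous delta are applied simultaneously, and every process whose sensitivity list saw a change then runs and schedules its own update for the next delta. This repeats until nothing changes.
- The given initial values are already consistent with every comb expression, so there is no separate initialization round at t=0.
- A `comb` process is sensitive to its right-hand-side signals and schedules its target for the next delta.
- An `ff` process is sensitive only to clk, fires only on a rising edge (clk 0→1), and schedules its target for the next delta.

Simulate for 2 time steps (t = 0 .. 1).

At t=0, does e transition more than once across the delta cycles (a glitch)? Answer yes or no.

no

t0.Δ0 f=1 clk=0 a=1 e=1 b=0 d=0 g=0 c=0
t0.Δ1 f=1 clk=1 a=1 e=1 b=0 d=0 g=0 c=0
t0.Δ2 f=0 clk=1 a=1 e=1 b=0 d=0 g=0 c=0
t0.Δ3 f=0 clk=1 a=0 e=1 b=0 d=1 g=0 c=0
t0.Δ4 f=0 clk=1 a=0 e=1 b=1 d=1 g=0 c=0
t0.Δ5 f=0 clk=1 a=1 e=1 b=1 d=1 g=0 c=0
t0.Δ6 f=0 clk=1 a=1 e=0 b=1 d=1 g=0 c=1
t0.Δ7 f=0 clk=1 a=1 e=0 b=1 d=1 g=0 c=0
t1.Δ0 f=0 clk=1 a=1 e=0 b=1 d=1 g=0 c=0
t1.Δ1 f=0 clk=0 a=1 e=0 b=1 d=1 g=0 c=0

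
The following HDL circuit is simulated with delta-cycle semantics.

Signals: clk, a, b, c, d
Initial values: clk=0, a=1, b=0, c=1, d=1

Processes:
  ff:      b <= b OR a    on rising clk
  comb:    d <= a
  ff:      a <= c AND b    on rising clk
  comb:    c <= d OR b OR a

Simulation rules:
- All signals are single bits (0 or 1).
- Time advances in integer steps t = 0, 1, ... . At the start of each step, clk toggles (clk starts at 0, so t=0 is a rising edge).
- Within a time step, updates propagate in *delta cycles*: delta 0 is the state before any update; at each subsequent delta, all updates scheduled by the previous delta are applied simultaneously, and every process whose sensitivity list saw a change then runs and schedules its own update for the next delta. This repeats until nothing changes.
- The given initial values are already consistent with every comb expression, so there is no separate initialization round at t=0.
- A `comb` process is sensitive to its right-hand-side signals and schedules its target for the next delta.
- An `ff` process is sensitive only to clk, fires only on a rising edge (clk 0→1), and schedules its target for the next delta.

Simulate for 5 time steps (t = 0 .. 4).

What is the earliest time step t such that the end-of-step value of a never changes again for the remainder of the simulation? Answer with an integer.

t=0 Δ0: b=0 a=1 clk=0 d=1 c=1
  Δ1: clk:0→1
  Δ2: b:0→1, a:1→0
  Δ3: d:1→0
  (3Δ to stable)
t=1 Δ0: b=1 a=0 clk=1 d=0 c=1
  Δ1: clk:1→0
  (1Δ to stable)
t=2 Δ0: b=1 a=0 clk=0 d=0 c=1
  Δ1: clk:0→1
  Δ2: a:0→1
  Δ3: d:0→1
  (3Δ to stable)
t=3 Δ0: b=1 a=1 clk=1 d=1 c=1
  Δ1: clk:1→0
  (1Δ to stable)
t=4 Δ0: b=1 a=1 clk=0 d=1 c=1
  Δ1: clk:0→1
  (1Δ to stable)

2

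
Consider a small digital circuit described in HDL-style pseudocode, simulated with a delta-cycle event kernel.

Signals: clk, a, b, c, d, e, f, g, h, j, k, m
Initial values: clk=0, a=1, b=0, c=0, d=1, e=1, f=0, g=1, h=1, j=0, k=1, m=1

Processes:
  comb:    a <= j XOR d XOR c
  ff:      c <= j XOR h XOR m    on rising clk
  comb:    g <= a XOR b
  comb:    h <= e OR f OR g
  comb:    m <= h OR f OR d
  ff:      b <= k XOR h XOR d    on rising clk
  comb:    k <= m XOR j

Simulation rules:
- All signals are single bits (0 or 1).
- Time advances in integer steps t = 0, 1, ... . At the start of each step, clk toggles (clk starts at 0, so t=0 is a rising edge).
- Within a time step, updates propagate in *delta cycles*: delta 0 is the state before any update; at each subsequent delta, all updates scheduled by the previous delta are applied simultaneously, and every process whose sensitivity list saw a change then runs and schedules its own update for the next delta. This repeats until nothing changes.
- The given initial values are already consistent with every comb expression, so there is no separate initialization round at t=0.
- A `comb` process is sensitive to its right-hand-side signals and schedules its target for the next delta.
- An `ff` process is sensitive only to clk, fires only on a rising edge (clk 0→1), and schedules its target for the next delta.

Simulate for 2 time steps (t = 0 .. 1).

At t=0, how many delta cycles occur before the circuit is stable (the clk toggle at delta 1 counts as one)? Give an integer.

[bits: f,m,c,d,b,k,clk,h,g,a,e,j]
t=0: Δ0=010101011110 Δ1=010101111110 Δ2=010111111110 Δ3=010111110110 | 3Δ
t=1: Δ0=010111110110 Δ1=010111010110 | 1Δ

3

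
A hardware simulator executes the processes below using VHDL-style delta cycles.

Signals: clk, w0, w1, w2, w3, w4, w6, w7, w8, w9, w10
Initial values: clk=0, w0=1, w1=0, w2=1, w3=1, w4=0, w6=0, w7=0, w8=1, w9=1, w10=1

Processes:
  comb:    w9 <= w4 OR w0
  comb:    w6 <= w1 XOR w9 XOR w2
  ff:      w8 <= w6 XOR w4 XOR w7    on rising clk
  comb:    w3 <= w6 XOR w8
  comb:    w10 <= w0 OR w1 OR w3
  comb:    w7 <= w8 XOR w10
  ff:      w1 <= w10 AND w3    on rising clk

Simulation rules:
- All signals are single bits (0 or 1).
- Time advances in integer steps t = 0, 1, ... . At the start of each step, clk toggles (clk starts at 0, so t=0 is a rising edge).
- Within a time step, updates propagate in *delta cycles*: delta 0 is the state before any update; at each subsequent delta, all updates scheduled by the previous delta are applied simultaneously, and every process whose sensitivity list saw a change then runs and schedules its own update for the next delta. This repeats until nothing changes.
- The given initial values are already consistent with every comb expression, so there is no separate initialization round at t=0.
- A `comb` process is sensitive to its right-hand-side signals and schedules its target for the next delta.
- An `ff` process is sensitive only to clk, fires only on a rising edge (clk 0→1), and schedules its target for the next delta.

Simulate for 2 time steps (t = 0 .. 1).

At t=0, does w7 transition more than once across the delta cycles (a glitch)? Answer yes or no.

no

[bits: w7,w1,clk,w10,w4,w3,w0,w2,w8,w6,w9]
t=0: Δ0=00010111101 Δ1=00110111101 Δ2=01110111001 Δ3=11110011011 Δ4=11110111011 | 4Δ
t=1: Δ0=11110111011 Δ1=11010111011 | 1Δ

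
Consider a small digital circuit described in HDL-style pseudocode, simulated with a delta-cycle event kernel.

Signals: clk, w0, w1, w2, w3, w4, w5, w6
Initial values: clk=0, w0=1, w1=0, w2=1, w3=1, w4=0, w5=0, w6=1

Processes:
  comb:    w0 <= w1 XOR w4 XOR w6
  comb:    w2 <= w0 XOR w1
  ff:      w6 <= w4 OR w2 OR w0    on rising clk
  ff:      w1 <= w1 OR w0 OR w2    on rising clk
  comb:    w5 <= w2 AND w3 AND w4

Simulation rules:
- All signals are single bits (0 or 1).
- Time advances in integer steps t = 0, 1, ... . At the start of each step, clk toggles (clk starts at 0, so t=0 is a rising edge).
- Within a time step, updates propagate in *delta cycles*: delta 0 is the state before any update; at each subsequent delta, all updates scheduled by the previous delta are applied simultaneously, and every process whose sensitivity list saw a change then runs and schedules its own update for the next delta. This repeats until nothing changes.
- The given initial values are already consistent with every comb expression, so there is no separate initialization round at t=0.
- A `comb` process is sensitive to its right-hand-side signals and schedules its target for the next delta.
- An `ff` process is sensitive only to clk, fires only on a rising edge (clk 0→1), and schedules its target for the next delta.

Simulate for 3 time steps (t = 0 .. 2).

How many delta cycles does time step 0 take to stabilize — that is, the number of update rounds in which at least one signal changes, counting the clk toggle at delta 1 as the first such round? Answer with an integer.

t=0 Δ0: w4=0 w5=0 clk=0 w0=1 w1=0 w6=1 w2=1 w3=1
  Δ1: clk:0→1
  Δ2: w1:0→1
  Δ3: w0:1→0, w2:1→0
  Δ4: w2:0→1
  (4Δ to stable)
t=1 Δ0: w4=0 w5=0 clk=1 w0=0 w1=1 w6=1 w2=1 w3=1
  Δ1: clk:1→0
  (1Δ to stable)
t=2 Δ0: w4=0 w5=0 clk=0 w0=0 w1=1 w6=1 w2=1 w3=1
  Δ1: clk:0→1
  (1Δ to stable)

4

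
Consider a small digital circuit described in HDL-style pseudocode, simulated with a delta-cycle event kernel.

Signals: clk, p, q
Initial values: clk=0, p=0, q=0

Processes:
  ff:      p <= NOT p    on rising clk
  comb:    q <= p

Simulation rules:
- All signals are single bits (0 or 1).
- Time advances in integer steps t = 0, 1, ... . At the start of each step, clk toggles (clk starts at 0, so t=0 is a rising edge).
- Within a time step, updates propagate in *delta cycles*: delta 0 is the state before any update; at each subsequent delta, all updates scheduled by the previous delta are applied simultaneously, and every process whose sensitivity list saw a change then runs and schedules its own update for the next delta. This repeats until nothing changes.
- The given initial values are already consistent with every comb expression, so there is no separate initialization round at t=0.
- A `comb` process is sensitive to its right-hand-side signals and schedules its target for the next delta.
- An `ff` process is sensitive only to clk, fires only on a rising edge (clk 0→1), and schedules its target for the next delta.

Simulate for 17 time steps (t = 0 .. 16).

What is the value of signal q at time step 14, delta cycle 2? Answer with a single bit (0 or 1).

t=0 Δ0: p=0 q=0 clk=0
  Δ1: clk:0→1
  Δ2: p:0→1
  Δ3: q:0→1
  (3Δ to stable)
t=1 Δ0: p=1 q=1 clk=1
  Δ1: clk:1→0
  (1Δ to stable)
t=2 Δ0: p=1 q=1 clk=0
  Δ1: clk:0→1
  Δ2: p:1→0
  Δ3: q:1→0
  (3Δ to stable)
t=3 Δ0: p=0 q=0 clk=1
  Δ1: clk:1→0
  (1Δ to stable)
t=4 Δ0: p=0 q=0 clk=0
  Δ1: clk:0→1
  Δ2: p:0→1
  Δ3: q:0→1
  (3Δ to stable)
t=5 Δ0: p=1 q=1 clk=1
  Δ1: clk:1→0
  (1Δ to stable)
t=6 Δ0: p=1 q=1 clk=0
  Δ1: clk:0→1
  Δ2: p:1→0
  Δ3: q:1→0
  (3Δ to stable)
t=7 Δ0: p=0 q=0 clk=1
  Δ1: clk:1→0
  (1Δ to stable)
t=8 Δ0: p=0 q=0 clk=0
  Δ1: clk:0→1
  Δ2: p:0→1
  Δ3: q:0→1
  (3Δ to stable)
t=9 Δ0: p=1 q=1 clk=1
  Δ1: clk:1→0
  (1Δ to stable)
t=10 Δ0: p=1 q=1 clk=0
  Δ1: clk:0→1
  Δ2: p:1→0
  Δ3: q:1→0
  (3Δ to stable)
t=11 Δ0: p=0 q=0 clk=1
  Δ1: clk:1→0
  (1Δ to stable)
t=12 Δ0: p=0 q=0 clk=0
  Δ1: clk:0→1
  Δ2: p:0→1
  Δ3: q:0→1
  (3Δ to stable)
t=13 Δ0: p=1 q=1 clk=1
  Δ1: clk:1→0
  (1Δ to stable)
t=14 Δ0: p=1 q=1 clk=0
  Δ1: clk:0→1
  Δ2: p:1→0
  Δ3: q:1→0
  (3Δ to stable)
t=15 Δ0: p=0 q=0 clk=1
  Δ1: clk:1→0
  (1Δ to stable)
t=16 Δ0: p=0 q=0 clk=0
  Δ1: clk:0→1
  Δ2: p:0→1
  Δ3: q:0→1
  (3Δ to stable)

1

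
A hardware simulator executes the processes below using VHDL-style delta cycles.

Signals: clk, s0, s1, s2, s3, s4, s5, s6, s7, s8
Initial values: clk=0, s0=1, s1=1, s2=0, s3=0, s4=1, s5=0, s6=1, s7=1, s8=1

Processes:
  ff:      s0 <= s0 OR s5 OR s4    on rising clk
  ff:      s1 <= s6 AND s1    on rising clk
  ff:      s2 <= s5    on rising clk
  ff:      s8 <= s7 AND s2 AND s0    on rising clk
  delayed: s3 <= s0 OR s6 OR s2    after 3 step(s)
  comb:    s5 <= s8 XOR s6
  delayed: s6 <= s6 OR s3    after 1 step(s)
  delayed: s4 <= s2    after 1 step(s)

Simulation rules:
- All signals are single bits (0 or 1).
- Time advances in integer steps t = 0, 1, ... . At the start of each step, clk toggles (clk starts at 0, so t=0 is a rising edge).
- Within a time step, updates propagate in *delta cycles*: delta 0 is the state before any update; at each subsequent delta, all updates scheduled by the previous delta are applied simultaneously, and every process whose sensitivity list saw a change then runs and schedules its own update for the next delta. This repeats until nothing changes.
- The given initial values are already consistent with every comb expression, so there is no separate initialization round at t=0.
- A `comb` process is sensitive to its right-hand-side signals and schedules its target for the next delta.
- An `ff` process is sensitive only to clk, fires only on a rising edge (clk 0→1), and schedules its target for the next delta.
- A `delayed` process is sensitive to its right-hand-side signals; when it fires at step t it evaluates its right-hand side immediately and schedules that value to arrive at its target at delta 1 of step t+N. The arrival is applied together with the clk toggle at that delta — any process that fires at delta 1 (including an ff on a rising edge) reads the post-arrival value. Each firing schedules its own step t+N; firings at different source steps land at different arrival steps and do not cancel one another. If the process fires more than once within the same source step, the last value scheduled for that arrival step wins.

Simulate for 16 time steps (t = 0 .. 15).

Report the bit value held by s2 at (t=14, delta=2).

t0.Δ0 s0=1 s5=0 s3=0 s6=1 s4=1 s8=1 s1=1 clk=0 s7=1 s2=0
t0.Δ1 s0=1 s5=0 s3=0 s6=1 s4=1 s8=1 s1=1 clk=1 s7=1 s2=0
t0.Δ2 s0=1 s5=0 s3=0 s6=1 s4=1 s8=0 s1=1 clk=1 s7=1 s2=0
t0.Δ3 s0=1 s5=1 s3=0 s6=1 s4=1 s8=0 s1=1 clk=1 s7=1 s2=0
t1.Δ0 s0=1 s5=1 s3=0 s6=1 s4=1 s8=0 s1=1 clk=1 s7=1 s2=0
t1.Δ1 s0=1 s5=1 s3=0 s6=1 s4=1 s8=0 s1=1 clk=0 s7=1 s2=0
t2.Δ0 s0=1 s5=1 s3=0 s6=1 s4=1 s8=0 s1=1 clk=0 s7=1 s2=0
t2.Δ1 s0=1 s5=1 s3=0 s6=1 s4=1 s8=0 s1=1 clk=1 s7=1 s2=0
t2.Δ2 s0=1 s5=1 s3=0 s6=1 s4=1 s8=0 s1=1 clk=1 s7=1 s2=1
t3.Δ0 s0=1 s5=1 s3=0 s6=1 s4=1 s8=0 s1=1 clk=1 s7=1 s2=1
t3.Δ1 s0=1 s5=1 s3=0 s6=1 s4=1 s8=0 s1=1 clk=0 s7=1 s2=1
t4.Δ0 s0=1 s5=1 s3=0 s6=1 s4=1 s8=0 s1=1 clk=0 s7=1 s2=1
t4.Δ1 s0=1 s5=1 s3=0 s6=1 s4=1 s8=0 s1=1 clk=1 s7=1 s2=1
t4.Δ2 s0=1 s5=1 s3=0 s6=1 s4=1 s8=1 s1=1 clk=1 s7=1 s2=1
t4.Δ3 s0=1 s5=0 s3=0 s6=1 s4=1 s8=1 s1=1 clk=1 s7=1 s2=1
t5.Δ0 s0=1 s5=0 s3=0 s6=1 s4=1 s8=1 s1=1 clk=1 s7=1 s2=1
t5.Δ1 s0=1 s5=0 s3=1 s6=1 s4=1 s8=1 s1=1 clk=0 s7=1 s2=1
t6.Δ0 s0=1 s5=0 s3=1 s6=1 s4=1 s8=1 s1=1 clk=0 s7=1 s2=1
t6.Δ1 s0=1 s5=0 s3=1 s6=1 s4=1 s8=1 s1=1 clk=1 s7=1 s2=1
t6.Δ2 s0=1 s5=0 s3=1 s6=1 s4=1 s8=1 s1=1 clk=1 s7=1 s2=0
t7.Δ0 s0=1 s5=0 s3=1 s6=1 s4=1 s8=1 s1=1 clk=1 s7=1 s2=0
t7.Δ1 s0=1 s5=0 s3=1 s6=1 s4=0 s8=1 s1=1 clk=0 s7=1 s2=0
t8.Δ0 s0=1 s5=0 s3=1 s6=1 s4=0 s8=1 s1=1 clk=0 s7=1 s2=0
t8.Δ1 s0=1 s5=0 s3=1 s6=1 s4=0 s8=1 s1=1 clk=1 s7=1 s2=0
t8.Δ2 s0=1 s5=0 s3=1 s6=1 s4=0 s8=0 s1=1 clk=1 s7=1 s2=0
t8.Δ3 s0=1 s5=1 s3=1 s6=1 s4=0 s8=0 s1=1 clk=1 s7=1 s2=0
t9.Δ0 s0=1 s5=1 s3=1 s6=1 s4=0 s8=0 s1=1 clk=1 s7=1 s2=0
t9.Δ1 s0=1 s5=1 s3=1 s6=1 s4=0 s8=0 s1=1 clk=0 s7=1 s2=0
t10.Δ0 s0=1 s5=1 s3=1 s6=1 s4=0 s8=0 s1=1 clk=0 s7=1 s2=0
t10.Δ1 s0=1 s5=1 s3=1 s6=1 s4=0 s8=0 s1=1 clk=1 s7=1 s2=0
t10.Δ2 s0=1 s5=1 s3=1 s6=1 s4=0 s8=0 s1=1 clk=1 s7=1 s2=1
t11.Δ0 s0=1 s5=1 s3=1 s6=1 s4=0 s8=0 s1=1 clk=1 s7=1 s2=1
t11.Δ1 s0=1 s5=1 s3=1 s6=1 s4=1 s8=0 s1=1 clk=0 s7=1 s2=1
t12.Δ0 s0=1 s5=1 s3=1 s6=1 s4=1 s8=0 s1=1 clk=0 s7=1 s2=1
t12.Δ1 s0=1 s5=1 s3=1 s6=1 s4=1 s8=0 s1=1 clk=1 s7=1 s2=1
t12.Δ2 s0=1 s5=1 s3=1 s6=1 s4=1 s8=1 s1=1 clk=1 s7=1 s2=1
t12.Δ3 s0=1 s5=0 s3=1 s6=1 s4=1 s8=1 s1=1 clk=1 s7=1 s2=1
t13.Δ0 s0=1 s5=0 s3=1 s6=1 s4=1 s8=1 s1=1 clk=1 s7=1 s2=1
t13.Δ1 s0=1 s5=0 s3=1 s6=1 s4=1 s8=1 s1=1 clk=0 s7=1 s2=1
t14.Δ0 s0=1 s5=0 s3=1 s6=1 s4=1 s8=1 s1=1 clk=0 s7=1 s2=1
t14.Δ1 s0=1 s5=0 s3=1 s6=1 s4=1 s8=1 s1=1 clk=1 s7=1 s2=1
t14.Δ2 s0=1 s5=0 s3=1 s6=1 s4=1 s8=1 s1=1 clk=1 s7=1 s2=0
t15.Δ0 s0=1 s5=0 s3=1 s6=1 s4=1 s8=1 s1=1 clk=1 s7=1 s2=0
t15.Δ1 s0=1 s5=0 s3=1 s6=1 s4=0 s8=1 s1=1 clk=0 s7=1 s2=0

0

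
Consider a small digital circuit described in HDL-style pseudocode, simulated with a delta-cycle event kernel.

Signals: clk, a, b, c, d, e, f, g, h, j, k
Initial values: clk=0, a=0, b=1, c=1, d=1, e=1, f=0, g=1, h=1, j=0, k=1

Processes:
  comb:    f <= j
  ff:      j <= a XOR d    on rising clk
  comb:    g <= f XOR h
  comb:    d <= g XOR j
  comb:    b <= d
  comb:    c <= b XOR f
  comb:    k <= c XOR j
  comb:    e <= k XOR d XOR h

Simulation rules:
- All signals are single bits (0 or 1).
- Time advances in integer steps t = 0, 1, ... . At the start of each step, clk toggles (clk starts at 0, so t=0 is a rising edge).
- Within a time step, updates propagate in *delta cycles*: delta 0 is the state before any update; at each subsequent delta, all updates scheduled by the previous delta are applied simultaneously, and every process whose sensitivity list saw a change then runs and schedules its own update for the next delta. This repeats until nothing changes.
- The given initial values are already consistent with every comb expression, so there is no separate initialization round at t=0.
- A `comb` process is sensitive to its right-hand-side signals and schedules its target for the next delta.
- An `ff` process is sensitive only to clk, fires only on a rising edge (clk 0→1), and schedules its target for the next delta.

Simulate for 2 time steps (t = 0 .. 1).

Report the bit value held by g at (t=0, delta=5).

0

[bits: c,clk,d,f,j,b,k,h,g,a,e]
t=0: Δ0=10100111101 Δ1=11100111101 Δ2=11101111101 Δ3=11011101101 Δ4=01011001001 Δ5=11111011001 Δ6=11111101001 Δ7=01111101000 Δ8=01111111000 Δ9=01111111001 | 9Δ
t=1: Δ0=01111111001 Δ1=00111111001 | 1Δ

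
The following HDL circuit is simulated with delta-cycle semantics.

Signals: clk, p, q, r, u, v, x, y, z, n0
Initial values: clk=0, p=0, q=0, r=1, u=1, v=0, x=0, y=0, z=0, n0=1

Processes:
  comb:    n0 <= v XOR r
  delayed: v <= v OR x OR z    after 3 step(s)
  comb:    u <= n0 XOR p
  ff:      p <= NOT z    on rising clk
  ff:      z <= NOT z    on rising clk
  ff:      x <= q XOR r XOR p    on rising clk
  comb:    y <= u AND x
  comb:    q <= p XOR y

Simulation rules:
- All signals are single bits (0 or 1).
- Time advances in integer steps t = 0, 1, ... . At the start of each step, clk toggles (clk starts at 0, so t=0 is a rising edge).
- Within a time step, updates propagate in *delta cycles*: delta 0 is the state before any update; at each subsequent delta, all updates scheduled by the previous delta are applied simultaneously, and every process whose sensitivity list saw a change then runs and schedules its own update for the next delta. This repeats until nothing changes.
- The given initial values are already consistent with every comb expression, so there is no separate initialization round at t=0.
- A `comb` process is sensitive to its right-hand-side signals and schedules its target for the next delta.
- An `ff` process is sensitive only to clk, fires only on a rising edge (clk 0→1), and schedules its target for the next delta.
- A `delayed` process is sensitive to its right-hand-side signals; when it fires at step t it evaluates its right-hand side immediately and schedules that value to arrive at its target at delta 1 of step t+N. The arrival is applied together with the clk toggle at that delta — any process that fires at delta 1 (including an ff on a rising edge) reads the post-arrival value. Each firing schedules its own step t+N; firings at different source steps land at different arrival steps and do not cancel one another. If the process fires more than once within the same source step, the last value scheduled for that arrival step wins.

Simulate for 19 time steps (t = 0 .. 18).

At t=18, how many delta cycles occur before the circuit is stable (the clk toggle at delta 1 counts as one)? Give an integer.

4

t=0 Δ0: n0=1 p=0 z=0 q=0 u=1 y=0 x=0 v=0 clk=0 r=1
  Δ1: clk:0→1
  Δ2: p:0→1, z:0→1, x:0→1
  Δ3: q:0→1, u:1→0, y:0→1
  Δ4: q:1→0, y:1→0
  Δ5: q:0→1
  (5Δ to stable)
t=1 Δ0: n0=1 p=1 z=1 q=1 u=0 y=0 x=1 v=0 clk=1 r=1
  Δ1: clk:1→0
  (1Δ to stable)
t=2 Δ0: n0=1 p=1 z=1 q=1 u=0 y=0 x=1 v=0 clk=0 r=1
  Δ1: clk:0→1
  Δ2: p:1→0, z:1→0
  Δ3: q:1→0, u:0→1
  Δ4: y:0→1
  Δ5: q:0→1
  (5Δ to stable)
t=3 Δ0: n0=1 p=0 z=0 q=1 u=1 y=1 x=1 v=0 clk=1 r=1
  Δ1: v:0→1, clk:1→0
  Δ2: n0:1→0
  Δ3: u:1→0
  Δ4: y:1→0
  Δ5: q:1→0
  (5Δ to stable)
t=4 Δ0: n0=0 p=0 z=0 q=0 u=0 y=0 x=1 v=1 clk=0 r=1
  Δ1: clk:0→1
  Δ2: p:0→1, z:0→1
  Δ3: q:0→1, u:0→1
  Δ4: y:0→1
  Δ5: q:1→0
  (5Δ to stable)
t=5 Δ0: n0=0 p=1 z=1 q=0 u=1 y=1 x=1 v=1 clk=1 r=1
  Δ1: clk:1→0
  (1Δ to stable)
t=6 Δ0: n0=0 p=1 z=1 q=0 u=1 y=1 x=1 v=1 clk=0 r=1
  Δ1: clk:0→1
  Δ2: p:1→0, z:1→0, x:1→0
  Δ3: q:0→1, u:1→0, y:1→0
  Δ4: q:1→0
  (4Δ to stable)
t=7 Δ0: n0=0 p=0 z=0 q=0 u=0 y=0 x=0 v=1 clk=1 r=1
  Δ1: clk:1→0
  (1Δ to stable)
t=8 Δ0: n0=0 p=0 z=0 q=0 u=0 y=0 x=0 v=1 clk=0 r=1
  Δ1: clk:0→1
  Δ2: p:0→1, z:0→1, x:0→1
  Δ3: q:0→1, u:0→1
  Δ4: y:0→1
  Δ5: q:1→0
  (5Δ to stable)
t=9 Δ0: n0=0 p=1 z=1 q=0 u=1 y=1 x=1 v=1 clk=1 r=1
  Δ1: clk:1→0
  (1Δ to stable)
t=10 Δ0: n0=0 p=1 z=1 q=0 u=1 y=1 x=1 v=1 clk=0 r=1
  Δ1: clk:0→1
  Δ2: p:1→0, z:1→0, x:1→0
  Δ3: q:0→1, u:1→0, y:1→0
  Δ4: q:1→0
  (4Δ to stable)
t=11 Δ0: n0=0 p=0 z=0 q=0 u=0 y=0 x=0 v=1 clk=1 r=1
  Δ1: clk:1→0
  (1Δ to stable)
t=12 Δ0: n0=0 p=0 z=0 q=0 u=0 y=0 x=0 v=1 clk=0 r=1
  Δ1: clk:0→1
  Δ2: p:0→1, z:0→1, x:0→1
  Δ3: q:0→1, u:0→1
  Δ4: y:0→1
  Δ5: q:1→0
  (5Δ to stable)
t=13 Δ0: n0=0 p=1 z=1 q=0 u=1 y=1 x=1 v=1 clk=1 r=1
  Δ1: clk:1→0
  (1Δ to stable)
t=14 Δ0: n0=0 p=1 z=1 q=0 u=1 y=1 x=1 v=1 clk=0 r=1
  Δ1: clk:0→1
  Δ2: p:1→0, z:1→0, x:1→0
  Δ3: q:0→1, u:1→0, y:1→0
  Δ4: q:1→0
  (4Δ to stable)
t=15 Δ0: n0=0 p=0 z=0 q=0 u=0 y=0 x=0 v=1 clk=1 r=1
  Δ1: clk:1→0
  (1Δ to stable)
t=16 Δ0: n0=0 p=0 z=0 q=0 u=0 y=0 x=0 v=1 clk=0 r=1
  Δ1: clk:0→1
  Δ2: p:0→1, z:0→1, x:0→1
  Δ3: q:0→1, u:0→1
  Δ4: y:0→1
  Δ5: q:1→0
  (5Δ to stable)
t=17 Δ0: n0=0 p=1 z=1 q=0 u=1 y=1 x=1 v=1 clk=1 r=1
  Δ1: clk:1→0
  (1Δ to stable)
t=18 Δ0: n0=0 p=1 z=1 q=0 u=1 y=1 x=1 v=1 clk=0 r=1
  Δ1: clk:0→1
  Δ2: p:1→0, z:1→0, x:1→0
  Δ3: q:0→1, u:1→0, y:1→0
  Δ4: q:1→0
  (4Δ to stable)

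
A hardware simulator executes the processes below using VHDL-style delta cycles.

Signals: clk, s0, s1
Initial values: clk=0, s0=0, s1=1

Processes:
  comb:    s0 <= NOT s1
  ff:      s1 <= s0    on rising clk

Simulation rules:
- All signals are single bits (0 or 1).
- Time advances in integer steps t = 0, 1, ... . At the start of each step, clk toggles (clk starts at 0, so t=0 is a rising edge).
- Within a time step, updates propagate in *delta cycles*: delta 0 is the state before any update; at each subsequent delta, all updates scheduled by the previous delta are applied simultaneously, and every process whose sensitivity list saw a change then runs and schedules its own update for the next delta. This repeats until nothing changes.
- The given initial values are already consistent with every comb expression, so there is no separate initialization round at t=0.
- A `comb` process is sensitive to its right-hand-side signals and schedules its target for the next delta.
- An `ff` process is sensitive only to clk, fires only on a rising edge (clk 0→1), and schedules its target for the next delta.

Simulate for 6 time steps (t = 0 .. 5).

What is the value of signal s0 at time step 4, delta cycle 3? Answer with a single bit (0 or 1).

1

[bits: s0,s1,clk]
t=0: Δ0=010 Δ1=011 Δ2=001 Δ3=101 | 3Δ
t=1: Δ0=101 Δ1=100 | 1Δ
t=2: Δ0=100 Δ1=101 Δ2=111 Δ3=011 | 3Δ
t=3: Δ0=011 Δ1=010 | 1Δ
t=4: Δ0=010 Δ1=011 Δ2=001 Δ3=101 | 3Δ
t=5: Δ0=101 Δ1=100 | 1Δ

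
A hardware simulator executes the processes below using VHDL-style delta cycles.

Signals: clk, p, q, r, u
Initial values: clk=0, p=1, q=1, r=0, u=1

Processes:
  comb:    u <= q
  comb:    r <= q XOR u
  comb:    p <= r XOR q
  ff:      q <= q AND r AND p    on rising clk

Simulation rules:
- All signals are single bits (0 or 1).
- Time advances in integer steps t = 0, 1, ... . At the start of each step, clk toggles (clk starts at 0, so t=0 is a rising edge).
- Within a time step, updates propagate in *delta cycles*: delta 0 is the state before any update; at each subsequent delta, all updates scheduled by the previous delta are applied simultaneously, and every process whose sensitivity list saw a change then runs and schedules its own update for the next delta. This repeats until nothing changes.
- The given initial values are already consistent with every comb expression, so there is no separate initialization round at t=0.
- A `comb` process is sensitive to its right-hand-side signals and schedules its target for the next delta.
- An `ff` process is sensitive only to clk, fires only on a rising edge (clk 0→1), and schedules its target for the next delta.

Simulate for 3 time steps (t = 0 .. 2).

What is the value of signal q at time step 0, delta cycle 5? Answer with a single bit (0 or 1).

t=0 Δ0: u=1 p=1 clk=0 r=0 q=1
  Δ1: clk:0→1
  Δ2: q:1→0
  Δ3: u:1→0, p:1→0, r:0→1
  Δ4: p:0→1, r:1→0
  Δ5: p:1→0
  (5Δ to stable)
t=1 Δ0: u=0 p=0 clk=1 r=0 q=0
  Δ1: clk:1→0
  (1Δ to stable)
t=2 Δ0: u=0 p=0 clk=0 r=0 q=0
  Δ1: clk:0→1
  (1Δ to stable)

0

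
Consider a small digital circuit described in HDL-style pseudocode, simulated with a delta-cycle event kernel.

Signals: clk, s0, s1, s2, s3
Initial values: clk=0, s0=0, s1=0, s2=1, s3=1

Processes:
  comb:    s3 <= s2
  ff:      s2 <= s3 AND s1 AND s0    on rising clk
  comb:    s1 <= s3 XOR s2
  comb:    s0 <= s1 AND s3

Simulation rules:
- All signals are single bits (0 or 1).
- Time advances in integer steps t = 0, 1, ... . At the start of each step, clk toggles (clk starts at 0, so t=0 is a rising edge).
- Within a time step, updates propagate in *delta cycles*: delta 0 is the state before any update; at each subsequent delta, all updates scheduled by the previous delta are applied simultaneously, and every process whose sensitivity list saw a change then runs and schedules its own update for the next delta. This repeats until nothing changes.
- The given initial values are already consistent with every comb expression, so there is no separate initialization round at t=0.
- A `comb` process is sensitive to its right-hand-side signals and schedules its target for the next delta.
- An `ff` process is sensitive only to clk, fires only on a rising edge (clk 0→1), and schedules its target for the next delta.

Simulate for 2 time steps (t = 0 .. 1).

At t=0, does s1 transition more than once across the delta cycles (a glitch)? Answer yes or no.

[bits: clk,s3,s2,s1,s0]
t=0: Δ0=01100 Δ1=11100 Δ2=11000 Δ3=10010 Δ4=10000 | 4Δ
t=1: Δ0=10000 Δ1=00000 | 1Δ

yes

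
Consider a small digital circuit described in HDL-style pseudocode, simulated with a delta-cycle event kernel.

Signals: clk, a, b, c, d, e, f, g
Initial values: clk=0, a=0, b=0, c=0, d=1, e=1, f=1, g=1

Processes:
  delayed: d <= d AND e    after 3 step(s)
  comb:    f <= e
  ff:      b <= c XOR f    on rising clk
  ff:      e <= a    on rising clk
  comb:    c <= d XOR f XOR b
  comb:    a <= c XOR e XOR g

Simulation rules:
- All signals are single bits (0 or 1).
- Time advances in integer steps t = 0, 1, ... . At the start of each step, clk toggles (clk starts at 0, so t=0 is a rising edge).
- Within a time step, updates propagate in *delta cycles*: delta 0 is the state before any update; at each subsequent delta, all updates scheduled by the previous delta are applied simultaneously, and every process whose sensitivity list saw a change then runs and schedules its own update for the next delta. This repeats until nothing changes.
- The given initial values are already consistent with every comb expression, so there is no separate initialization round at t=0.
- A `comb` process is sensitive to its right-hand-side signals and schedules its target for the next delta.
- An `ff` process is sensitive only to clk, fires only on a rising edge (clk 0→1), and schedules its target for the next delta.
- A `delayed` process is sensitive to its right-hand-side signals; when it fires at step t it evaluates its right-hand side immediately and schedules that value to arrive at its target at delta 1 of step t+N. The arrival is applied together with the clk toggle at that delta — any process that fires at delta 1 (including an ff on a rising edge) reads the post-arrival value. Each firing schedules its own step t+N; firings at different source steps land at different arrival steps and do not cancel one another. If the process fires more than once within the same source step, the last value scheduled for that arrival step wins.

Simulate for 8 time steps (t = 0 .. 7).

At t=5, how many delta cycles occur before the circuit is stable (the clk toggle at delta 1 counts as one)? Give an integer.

t=0 Δ0: a=0 clk=0 b=0 d=1 c=0 g=1 f=1 e=1
  Δ1: clk:0→1
  Δ2: b:0→1, e:1→0
  Δ3: a:0→1, c:0→1, f:1→0
  Δ4: a:1→0, c:1→0
  Δ5: a:0→1
  (5Δ to stable)
t=1 Δ0: a=1 clk=1 b=1 d=1 c=0 g=1 f=0 e=0
  Δ1: clk:1→0
  (1Δ to stable)
t=2 Δ0: a=1 clk=0 b=1 d=1 c=0 g=1 f=0 e=0
  Δ1: clk:0→1
  Δ2: b:1→0, e:0→1
  Δ3: a:1→0, c:0→1, f:0→1
  Δ4: a:0→1, c:1→0
  Δ5: a:1→0
  (5Δ to stable)
t=3 Δ0: a=0 clk=1 b=0 d=1 c=0 g=1 f=1 e=1
  Δ1: clk:1→0, d:1→0
  Δ2: c:0→1
  Δ3: a:0→1
  (3Δ to stable)
t=4 Δ0: a=1 clk=0 b=0 d=0 c=1 g=1 f=1 e=1
  Δ1: clk:0→1
  (1Δ to stable)
t=5 Δ0: a=1 clk=1 b=0 d=0 c=1 g=1 f=1 e=1
  Δ1: clk:1→0, d:0→1
  Δ2: c:1→0
  Δ3: a:1→0
  (3Δ to stable)
t=6 Δ0: a=0 clk=0 b=0 d=1 c=0 g=1 f=1 e=1
  Δ1: clk:0→1, d:1→0
  Δ2: b:0→1, c:0→1, e:1→0
  Δ3: c:1→0, f:1→0
  Δ4: a:0→1, c:0→1
  Δ5: a:1→0
  (5Δ to stable)
t=7 Δ0: a=0 clk=1 b=1 d=0 c=1 g=1 f=0 e=0
  Δ1: clk:1→0
  (1Δ to stable)

3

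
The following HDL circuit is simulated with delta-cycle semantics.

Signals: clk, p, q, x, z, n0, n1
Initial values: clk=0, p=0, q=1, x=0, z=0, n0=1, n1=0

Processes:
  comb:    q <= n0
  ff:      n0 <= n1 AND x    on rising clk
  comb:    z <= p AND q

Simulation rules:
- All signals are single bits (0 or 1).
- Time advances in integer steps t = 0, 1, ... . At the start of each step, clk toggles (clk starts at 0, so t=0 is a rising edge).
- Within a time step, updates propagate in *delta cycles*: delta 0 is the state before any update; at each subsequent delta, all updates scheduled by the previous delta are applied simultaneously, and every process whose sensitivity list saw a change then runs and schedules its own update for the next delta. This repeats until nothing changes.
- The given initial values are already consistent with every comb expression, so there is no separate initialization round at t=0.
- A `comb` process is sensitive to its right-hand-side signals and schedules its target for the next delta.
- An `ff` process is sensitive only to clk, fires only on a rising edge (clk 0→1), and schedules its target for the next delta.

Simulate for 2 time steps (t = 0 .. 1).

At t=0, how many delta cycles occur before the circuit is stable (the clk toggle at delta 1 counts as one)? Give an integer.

t=0 Δ0: q=1 n1=0 z=0 clk=0 x=0 n0=1 p=0
  Δ1: clk:0→1
  Δ2: n0:1→0
  Δ3: q:1→0
  (3Δ to stable)
t=1 Δ0: q=0 n1=0 z=0 clk=1 x=0 n0=0 p=0
  Δ1: clk:1→0
  (1Δ to stable)

3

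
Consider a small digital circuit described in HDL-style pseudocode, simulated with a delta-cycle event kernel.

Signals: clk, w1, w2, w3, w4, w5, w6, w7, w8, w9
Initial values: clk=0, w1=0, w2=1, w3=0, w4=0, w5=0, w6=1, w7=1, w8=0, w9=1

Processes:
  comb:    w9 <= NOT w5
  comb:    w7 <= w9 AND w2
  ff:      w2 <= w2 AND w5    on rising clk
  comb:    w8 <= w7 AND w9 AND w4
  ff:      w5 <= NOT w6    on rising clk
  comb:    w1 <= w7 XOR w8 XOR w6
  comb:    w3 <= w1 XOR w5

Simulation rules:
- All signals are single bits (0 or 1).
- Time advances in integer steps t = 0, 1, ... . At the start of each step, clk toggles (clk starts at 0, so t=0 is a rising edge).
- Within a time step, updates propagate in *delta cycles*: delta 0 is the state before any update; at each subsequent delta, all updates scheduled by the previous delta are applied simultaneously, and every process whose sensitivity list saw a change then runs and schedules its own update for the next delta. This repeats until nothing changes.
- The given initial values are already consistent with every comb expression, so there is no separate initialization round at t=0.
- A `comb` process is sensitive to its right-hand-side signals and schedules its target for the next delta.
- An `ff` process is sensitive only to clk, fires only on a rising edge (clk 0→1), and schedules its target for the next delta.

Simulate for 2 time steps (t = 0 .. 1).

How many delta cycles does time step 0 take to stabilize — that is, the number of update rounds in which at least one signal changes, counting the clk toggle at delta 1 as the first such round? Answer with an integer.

t0.Δ0 w2=1 w5=0 w6=1 w3=0 w4=0 w8=0 clk=0 w7=1 w1=0 w9=1
t0.Δ1 w2=1 w5=0 w6=1 w3=0 w4=0 w8=0 clk=1 w7=1 w1=0 w9=1
t0.Δ2 w2=0 w5=0 w6=1 w3=0 w4=0 w8=0 clk=1 w7=1 w1=0 w9=1
t0.Δ3 w2=0 w5=0 w6=1 w3=0 w4=0 w8=0 clk=1 w7=0 w1=0 w9=1
t0.Δ4 w2=0 w5=0 w6=1 w3=0 w4=0 w8=0 clk=1 w7=0 w1=1 w9=1
t0.Δ5 w2=0 w5=0 w6=1 w3=1 w4=0 w8=0 clk=1 w7=0 w1=1 w9=1
t1.Δ0 w2=0 w5=0 w6=1 w3=1 w4=0 w8=0 clk=1 w7=0 w1=1 w9=1
t1.Δ1 w2=0 w5=0 w6=1 w3=1 w4=0 w8=0 clk=0 w7=0 w1=1 w9=1

5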